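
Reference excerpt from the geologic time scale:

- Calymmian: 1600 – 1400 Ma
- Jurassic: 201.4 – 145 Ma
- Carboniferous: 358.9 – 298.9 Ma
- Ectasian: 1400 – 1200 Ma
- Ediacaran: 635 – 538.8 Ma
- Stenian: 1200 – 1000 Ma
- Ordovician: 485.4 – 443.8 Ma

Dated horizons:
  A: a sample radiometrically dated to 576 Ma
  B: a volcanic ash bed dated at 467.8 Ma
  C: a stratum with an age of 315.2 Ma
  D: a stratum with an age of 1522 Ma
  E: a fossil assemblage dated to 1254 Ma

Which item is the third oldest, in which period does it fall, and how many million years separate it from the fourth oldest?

A, in the Ediacaran; 108.2 million years to B

Larger Ma means older, so oldest first: D 1522 > E 1254 > A 576 > B 467.8 > C 315.2.
Counting 3 along gives A (576 Ma); the excerpt puts that inside the Ediacaran, 635–538.8 Ma.
Next in line is B (467.8 Ma), and 576 − 467.8 = 108.2 Myr.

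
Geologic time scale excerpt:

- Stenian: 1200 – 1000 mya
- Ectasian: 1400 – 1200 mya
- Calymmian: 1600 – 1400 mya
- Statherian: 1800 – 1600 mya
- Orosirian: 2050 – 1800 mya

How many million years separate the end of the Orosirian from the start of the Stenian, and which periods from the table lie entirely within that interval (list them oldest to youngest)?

600 million years; Statherian, Calymmian, Ectasian

End of Orosirian = 1800 Ma; start of Stenian = 1200 Ma.
Gap = 1800 − 1200 = 600 Myr.
Periods wholly inside 1800–1200 Ma: Statherian (1800–1600), Calymmian (1600–1400), Ectasian (1400–1200).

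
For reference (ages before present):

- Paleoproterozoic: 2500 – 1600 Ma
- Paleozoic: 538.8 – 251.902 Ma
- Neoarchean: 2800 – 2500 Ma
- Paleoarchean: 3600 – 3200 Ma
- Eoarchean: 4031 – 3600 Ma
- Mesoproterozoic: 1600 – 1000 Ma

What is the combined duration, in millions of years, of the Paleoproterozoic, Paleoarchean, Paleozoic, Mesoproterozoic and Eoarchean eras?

2617.898 million years

Each duration: Paleoproterozoic = 900; Paleoarchean = 400; Paleozoic = 286.898; Mesoproterozoic = 600; Eoarchean = 431.
Sum: 900 + 400 + 286.898 + 600 + 431 = 2617.898 Myr.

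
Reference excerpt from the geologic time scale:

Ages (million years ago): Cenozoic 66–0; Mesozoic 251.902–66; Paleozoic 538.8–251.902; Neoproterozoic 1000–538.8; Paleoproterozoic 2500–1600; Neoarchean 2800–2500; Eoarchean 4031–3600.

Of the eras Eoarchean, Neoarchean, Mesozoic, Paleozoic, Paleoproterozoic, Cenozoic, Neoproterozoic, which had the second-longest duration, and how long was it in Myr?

Neoproterozoic, 461.2 million years

Start − end for each: Eoarchean 4031 − 3600 = 431; Neoarchean 2800 − 2500 = 300; Mesozoic 251.902 − 66 = 185.902; Paleozoic 538.8 − 251.902 = 286.898; Paleoproterozoic 2500 − 1600 = 900; Cenozoic 66 − 0 = 66; Neoproterozoic 1000 − 538.8 = 461.2.
Ranking these from longest: Paleoproterozoic > Neoproterozoic > Eoarchean > Neoarchean > Paleozoic > Mesozoic > Cenozoic.
Position 2 in that ranking is Neoproterozoic, which lasted 461.2 Myr.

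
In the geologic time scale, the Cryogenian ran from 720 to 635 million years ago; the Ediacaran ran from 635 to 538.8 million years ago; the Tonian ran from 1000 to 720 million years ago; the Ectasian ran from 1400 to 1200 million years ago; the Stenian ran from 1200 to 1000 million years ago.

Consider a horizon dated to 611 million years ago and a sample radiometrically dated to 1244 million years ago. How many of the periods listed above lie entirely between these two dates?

3

The older date is 1244 Ma and the younger is 611 Ma.
Periods with start < 1244 and end > 611 Ma: Stenian (1200–1000), Tonian (1000–720), Cryogenian (720–635).
That is 3 complete periods.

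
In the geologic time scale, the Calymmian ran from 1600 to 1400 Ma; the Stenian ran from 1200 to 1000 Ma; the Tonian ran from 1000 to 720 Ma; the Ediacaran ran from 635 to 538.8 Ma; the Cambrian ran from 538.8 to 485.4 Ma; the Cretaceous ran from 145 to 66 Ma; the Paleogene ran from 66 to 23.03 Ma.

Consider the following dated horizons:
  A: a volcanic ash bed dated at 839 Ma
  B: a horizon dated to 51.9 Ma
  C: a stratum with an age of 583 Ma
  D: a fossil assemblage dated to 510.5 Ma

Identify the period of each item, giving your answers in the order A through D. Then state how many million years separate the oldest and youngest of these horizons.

A: 839 Ma lies in 1000–720 Ma, so Tonian.
B: 51.9 Ma lies in 66–23.03 Ma, so Paleogene.
C: 583 Ma lies in 635–538.8 Ma, so Ediacaran.
D: 510.5 Ma lies in 538.8–485.4 Ma, so Cambrian.
Oldest = 839 Ma, youngest = 51.9 Ma → span 787.1 Myr.

A — Tonian; B — Paleogene; C — Ediacaran; D — Cambrian; span 787.1 million years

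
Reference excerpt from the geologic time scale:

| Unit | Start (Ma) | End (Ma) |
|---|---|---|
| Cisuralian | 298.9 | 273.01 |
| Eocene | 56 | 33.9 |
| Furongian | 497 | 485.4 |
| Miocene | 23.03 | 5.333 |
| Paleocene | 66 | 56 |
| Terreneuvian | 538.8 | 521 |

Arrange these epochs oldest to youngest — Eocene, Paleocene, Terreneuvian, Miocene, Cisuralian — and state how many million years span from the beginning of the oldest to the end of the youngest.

Terreneuvian → Cisuralian → Paleocene → Eocene → Miocene; total span 533.467 Myr

Start ages (Ma): Terreneuvian 538.8, Cisuralian 298.9, Paleocene 66, Eocene 56, Miocene 23.03.
Ordered oldest to youngest: Terreneuvian, Cisuralian, Paleocene, Eocene, Miocene.
Span = 538.8 − 5.333 = 533.467 Myr.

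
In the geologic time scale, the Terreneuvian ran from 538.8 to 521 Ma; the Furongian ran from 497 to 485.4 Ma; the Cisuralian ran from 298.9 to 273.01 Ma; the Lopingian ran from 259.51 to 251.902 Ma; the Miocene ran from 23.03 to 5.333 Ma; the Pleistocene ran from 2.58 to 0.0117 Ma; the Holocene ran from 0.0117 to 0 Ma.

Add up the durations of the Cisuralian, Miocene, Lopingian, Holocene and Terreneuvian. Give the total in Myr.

69.0067 million years

Duration is start − end for each: (298.9 − 273.01) + (23.03 − 5.333) + (259.51 − 251.902) + (0.0117 − 0) + (538.8 − 521).
That is 25.89 + 17.697 + 7.608 + 0.0117 + 17.8, which totals 69.0067 million years.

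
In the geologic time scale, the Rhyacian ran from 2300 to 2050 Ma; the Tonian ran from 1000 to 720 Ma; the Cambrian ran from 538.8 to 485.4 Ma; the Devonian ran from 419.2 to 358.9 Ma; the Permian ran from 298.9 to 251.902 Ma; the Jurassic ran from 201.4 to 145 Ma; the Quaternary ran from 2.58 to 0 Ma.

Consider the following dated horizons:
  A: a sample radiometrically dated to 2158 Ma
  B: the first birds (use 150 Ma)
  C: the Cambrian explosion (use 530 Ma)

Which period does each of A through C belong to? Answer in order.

Match each age against the start–end ranges in the excerpt: A = 2158 Ma → Rhyacian (2300–2050); B = 150 Ma → Jurassic (201.4–145); C = 530 Ma → Cambrian (538.8–485.4).

A — Rhyacian; B — Jurassic; C — Cambrian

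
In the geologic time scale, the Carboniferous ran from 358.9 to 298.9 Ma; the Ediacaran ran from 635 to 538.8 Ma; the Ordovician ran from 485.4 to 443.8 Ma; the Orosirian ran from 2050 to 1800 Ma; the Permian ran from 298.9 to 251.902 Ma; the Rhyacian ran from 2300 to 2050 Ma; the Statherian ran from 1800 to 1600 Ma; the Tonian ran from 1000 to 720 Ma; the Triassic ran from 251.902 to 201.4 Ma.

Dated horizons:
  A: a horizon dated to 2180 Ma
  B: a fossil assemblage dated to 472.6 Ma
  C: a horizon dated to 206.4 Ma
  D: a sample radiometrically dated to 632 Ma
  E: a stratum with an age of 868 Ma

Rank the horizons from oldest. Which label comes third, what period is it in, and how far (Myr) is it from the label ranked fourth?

D, in the Ediacaran; 159.4 million years to B

Larger Ma means older, so oldest first: A 2180 > E 868 > D 632 > B 472.6 > C 206.4.
Counting 3 along gives D (632 Ma); the excerpt puts that inside the Ediacaran, 635–538.8 Ma.
Next in line is B (472.6 Ma), and 632 − 472.6 = 159.4 Myr.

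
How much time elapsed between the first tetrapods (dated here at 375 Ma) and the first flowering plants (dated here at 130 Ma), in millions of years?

375 − 130 = 245 million years.

245 million years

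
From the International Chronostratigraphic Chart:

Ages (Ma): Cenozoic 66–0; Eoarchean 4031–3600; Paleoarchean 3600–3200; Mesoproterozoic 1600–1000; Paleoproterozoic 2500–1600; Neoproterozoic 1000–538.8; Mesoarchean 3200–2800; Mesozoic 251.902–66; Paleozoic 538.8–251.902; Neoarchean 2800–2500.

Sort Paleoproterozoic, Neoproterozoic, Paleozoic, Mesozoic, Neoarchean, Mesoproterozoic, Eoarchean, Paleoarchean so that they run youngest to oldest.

The oldest of these is Eoarchean (starts 4031 Ma) and the youngest is Mesozoic (ends 66 Ma).
In between, by decreasing start age: Paleoarchean (3600), Neoarchean (2800), Paleoproterozoic (2500), Mesoproterozoic (1600), Neoproterozoic (1000), Paleozoic (538.8).
Listing youngest first means reversing that sequence.

Mesozoic → Paleozoic → Neoproterozoic → Mesoproterozoic → Paleoproterozoic → Neoarchean → Paleoarchean → Eoarchean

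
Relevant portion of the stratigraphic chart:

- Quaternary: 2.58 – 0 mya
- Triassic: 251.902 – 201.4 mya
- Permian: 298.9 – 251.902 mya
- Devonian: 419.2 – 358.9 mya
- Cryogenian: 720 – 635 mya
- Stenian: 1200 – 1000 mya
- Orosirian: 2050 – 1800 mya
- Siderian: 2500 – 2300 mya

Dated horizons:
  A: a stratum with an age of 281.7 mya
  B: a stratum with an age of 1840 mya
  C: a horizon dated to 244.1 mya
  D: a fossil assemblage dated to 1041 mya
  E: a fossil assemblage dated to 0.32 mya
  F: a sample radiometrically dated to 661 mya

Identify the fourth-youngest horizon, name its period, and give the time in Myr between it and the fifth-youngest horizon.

Smaller Ma means younger, so youngest first: E 0.32 < C 244.1 < A 281.7 < F 661 < D 1041 < B 1840.
Counting 4 along gives F (661 Ma); the excerpt puts that inside the Cryogenian, 720–635 Ma.
Next in line is D (1041 Ma), and 1041 − 661 = 380 Myr.

F, in the Cryogenian; 380 million years to D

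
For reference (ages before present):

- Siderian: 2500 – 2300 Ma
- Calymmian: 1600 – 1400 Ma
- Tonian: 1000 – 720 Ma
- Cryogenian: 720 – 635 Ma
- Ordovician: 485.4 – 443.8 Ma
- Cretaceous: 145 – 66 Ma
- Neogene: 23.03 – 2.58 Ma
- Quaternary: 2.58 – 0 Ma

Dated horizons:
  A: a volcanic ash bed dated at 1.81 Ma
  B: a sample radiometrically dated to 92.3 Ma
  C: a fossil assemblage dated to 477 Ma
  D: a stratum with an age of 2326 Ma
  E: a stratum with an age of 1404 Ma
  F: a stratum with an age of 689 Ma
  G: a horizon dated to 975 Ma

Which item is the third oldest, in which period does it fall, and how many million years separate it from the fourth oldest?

G, in the Tonian; 286 million years to F

Sorted oldest-first by Ma: D (2326), E (1404), G (975), F (689), C (477), B (92.3), A (1.81).
The third oldest is G at 975 Ma, which lies in 1000–720 Ma: the Tonian.
The fourth oldest is F at 689 Ma; separation = |975 − 689| = 286 Myr.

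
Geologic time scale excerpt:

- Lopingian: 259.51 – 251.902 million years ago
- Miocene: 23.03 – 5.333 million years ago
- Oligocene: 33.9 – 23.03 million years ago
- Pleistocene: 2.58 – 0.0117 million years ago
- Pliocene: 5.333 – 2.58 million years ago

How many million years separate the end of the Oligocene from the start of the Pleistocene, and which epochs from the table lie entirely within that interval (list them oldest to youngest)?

The Oligocene closes at 23.03 Ma and the Pleistocene opens at 2.58 Ma, so the interval is 23.03 − 2.58 = 20.45 Myr.
An epoch fits inside if it starts at or after 23.03 Ma and ends at or before 2.58 Ma; oldest first that gives Miocene, Pliocene.

20.45 million years; Miocene, Pliocene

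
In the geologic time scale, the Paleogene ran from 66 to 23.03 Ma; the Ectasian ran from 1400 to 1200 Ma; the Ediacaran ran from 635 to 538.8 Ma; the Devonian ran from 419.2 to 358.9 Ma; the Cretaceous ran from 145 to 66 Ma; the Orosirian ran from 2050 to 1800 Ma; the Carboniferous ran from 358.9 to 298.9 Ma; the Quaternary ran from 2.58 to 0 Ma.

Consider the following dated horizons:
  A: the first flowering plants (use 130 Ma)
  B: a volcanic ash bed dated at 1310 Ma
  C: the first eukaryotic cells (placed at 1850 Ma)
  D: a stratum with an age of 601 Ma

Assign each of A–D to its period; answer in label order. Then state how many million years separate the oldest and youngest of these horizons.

Match each age against the start–end ranges in the excerpt: A = 130 Ma → Cretaceous (145–66); B = 1310 Ma → Ectasian (1400–1200); C = 1850 Ma → Orosirian (2050–1800); D = 601 Ma → Ediacaran (635–538.8).
The largest age is 1850 Ma and the smallest is 130 Ma; their difference is 1720 Myr.

A — Cretaceous; B — Ectasian; C — Orosirian; D — Ediacaran; span 1720 million years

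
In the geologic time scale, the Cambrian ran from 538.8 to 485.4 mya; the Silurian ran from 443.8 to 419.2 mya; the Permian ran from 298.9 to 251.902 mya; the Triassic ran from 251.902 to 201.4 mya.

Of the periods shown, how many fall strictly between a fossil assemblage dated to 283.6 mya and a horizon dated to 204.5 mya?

0

Checking each listed span, none has both start < 283.6 Ma and end > 204.5 Ma — every period straddles one of the two dates or lies outside them — so the count is 0.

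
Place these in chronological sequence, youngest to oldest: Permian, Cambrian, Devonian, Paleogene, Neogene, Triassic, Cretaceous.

Era membership (oldest first within each) — Paleozoic: Cambrian, Devonian, Permian; Mesozoic: Triassic, Cretaceous; Cenozoic: Paleogene, Neogene. Paleozoic precedes Mesozoic, which precedes Cenozoic. Concatenating the groups in that era order and then reversing gives youngest to oldest.

Neogene → Paleogene → Cretaceous → Triassic → Permian → Devonian → Cambrian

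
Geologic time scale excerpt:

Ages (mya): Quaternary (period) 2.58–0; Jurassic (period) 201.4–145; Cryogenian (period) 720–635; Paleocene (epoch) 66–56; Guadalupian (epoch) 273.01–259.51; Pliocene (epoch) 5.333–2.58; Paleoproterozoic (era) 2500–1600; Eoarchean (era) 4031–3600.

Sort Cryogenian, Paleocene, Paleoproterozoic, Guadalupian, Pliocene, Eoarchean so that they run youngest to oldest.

Sorting by start age (ascending Ma, since larger Ma = older): Pliocene start 5.333, Paleocene start 66, Guadalupian start 273.01, Cryogenian start 720, Paleoproterozoic start 2500, Eoarchean start 4031.

Pliocene, Paleocene, Guadalupian, Cryogenian, Paleoproterozoic, Eoarchean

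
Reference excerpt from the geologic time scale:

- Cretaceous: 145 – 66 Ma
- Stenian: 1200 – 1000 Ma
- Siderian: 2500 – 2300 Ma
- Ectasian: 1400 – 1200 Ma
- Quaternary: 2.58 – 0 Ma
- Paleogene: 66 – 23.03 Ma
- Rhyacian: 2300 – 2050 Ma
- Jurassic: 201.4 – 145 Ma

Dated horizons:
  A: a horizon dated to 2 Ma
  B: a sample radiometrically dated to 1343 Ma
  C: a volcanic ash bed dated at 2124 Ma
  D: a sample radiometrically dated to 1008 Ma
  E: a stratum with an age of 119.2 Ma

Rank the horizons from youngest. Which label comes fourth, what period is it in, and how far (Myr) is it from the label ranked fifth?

Smaller Ma means younger, so youngest first: A 2 < E 119.2 < D 1008 < B 1343 < C 2124.
Counting 4 along gives B (1343 Ma); the excerpt puts that inside the Ectasian, 1400–1200 Ma.
Next in line is C (2124 Ma), and 2124 − 1343 = 781 Myr.

B, in the Ectasian; 781 million years to C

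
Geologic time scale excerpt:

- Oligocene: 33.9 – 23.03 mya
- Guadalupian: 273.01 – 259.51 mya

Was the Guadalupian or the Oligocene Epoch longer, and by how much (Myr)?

Guadalupian: 273.01 − 259.51 = 13.5 Myr.
Oligocene: 33.9 − 23.03 = 10.87 Myr.
Difference: 13.5 − 10.87 = 2.63 Myr, so the Guadalupian was longer.

Guadalupian, by 2.63 million years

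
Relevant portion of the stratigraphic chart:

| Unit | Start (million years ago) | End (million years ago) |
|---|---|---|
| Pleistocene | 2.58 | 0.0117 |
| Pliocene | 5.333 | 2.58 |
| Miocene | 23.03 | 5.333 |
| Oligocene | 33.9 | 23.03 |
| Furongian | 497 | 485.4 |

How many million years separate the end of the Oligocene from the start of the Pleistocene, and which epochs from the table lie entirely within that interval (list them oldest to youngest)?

20.45 million years; Miocene, Pliocene

End of Oligocene = 23.03 Ma; start of Pleistocene = 2.58 Ma.
Gap = 23.03 − 2.58 = 20.45 Myr.
Epochs wholly inside 23.03–2.58 Ma: Miocene (23.03–5.333), Pliocene (5.333–2.58).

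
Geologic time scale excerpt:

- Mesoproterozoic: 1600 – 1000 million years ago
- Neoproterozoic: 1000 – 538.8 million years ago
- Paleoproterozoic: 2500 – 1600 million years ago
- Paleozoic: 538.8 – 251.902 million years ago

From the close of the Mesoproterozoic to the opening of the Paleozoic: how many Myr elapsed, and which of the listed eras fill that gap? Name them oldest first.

461.2 million years; Neoproterozoic

The Mesoproterozoic closes at 1000 Ma and the Paleozoic opens at 538.8 Ma, so the interval is 1000 − 538.8 = 461.2 Myr.
An era fits inside if it starts at or after 1000 Ma and ends at or before 538.8 Ma; oldest first that gives Neoproterozoic.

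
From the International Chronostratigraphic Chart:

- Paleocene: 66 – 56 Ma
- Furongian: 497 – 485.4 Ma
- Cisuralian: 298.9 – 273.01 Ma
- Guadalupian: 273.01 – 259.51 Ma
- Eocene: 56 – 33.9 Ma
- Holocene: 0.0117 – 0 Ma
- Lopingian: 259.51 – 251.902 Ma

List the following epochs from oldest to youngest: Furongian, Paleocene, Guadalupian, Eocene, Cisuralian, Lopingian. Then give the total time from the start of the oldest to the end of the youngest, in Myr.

Start ages (Ma): Furongian 497, Cisuralian 298.9, Guadalupian 273.01, Lopingian 259.51, Paleocene 66, Eocene 56.
Ordered oldest to youngest: Furongian, Cisuralian, Guadalupian, Lopingian, Paleocene, Eocene.
Span = 497 − 33.9 = 463.1 Myr.

Furongian → Cisuralian → Guadalupian → Lopingian → Paleocene → Eocene; total span 463.1 Myr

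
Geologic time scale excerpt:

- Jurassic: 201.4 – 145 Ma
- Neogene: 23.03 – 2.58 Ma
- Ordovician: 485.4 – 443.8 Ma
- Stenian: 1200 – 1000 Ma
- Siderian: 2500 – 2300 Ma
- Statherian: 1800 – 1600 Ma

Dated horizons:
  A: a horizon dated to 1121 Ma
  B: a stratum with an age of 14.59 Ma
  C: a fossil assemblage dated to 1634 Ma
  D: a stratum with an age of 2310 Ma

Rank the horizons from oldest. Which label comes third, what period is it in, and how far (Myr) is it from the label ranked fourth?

Sorted oldest-first by Ma: D (2310), C (1634), A (1121), B (14.59).
The third oldest is A at 1121 Ma, which lies in 1200–1000 Ma: the Stenian.
The fourth oldest is B at 14.59 Ma; separation = |1121 − 14.59| = 1106.41 Myr.

A, in the Stenian; 1106.41 million years to B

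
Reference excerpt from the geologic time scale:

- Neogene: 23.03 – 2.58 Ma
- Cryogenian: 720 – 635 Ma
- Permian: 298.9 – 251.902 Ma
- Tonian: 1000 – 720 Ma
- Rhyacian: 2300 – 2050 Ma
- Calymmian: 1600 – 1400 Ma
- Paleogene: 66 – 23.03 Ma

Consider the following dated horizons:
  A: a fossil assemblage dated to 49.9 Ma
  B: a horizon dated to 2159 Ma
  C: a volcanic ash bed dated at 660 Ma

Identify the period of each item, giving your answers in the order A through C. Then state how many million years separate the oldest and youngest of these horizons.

A — Paleogene; B — Rhyacian; C — Cryogenian; span 2109.1 million years

Match each age against the start–end ranges in the excerpt: A = 49.9 Ma → Paleogene (66–23.03); B = 2159 Ma → Rhyacian (2300–2050); C = 660 Ma → Cryogenian (720–635).
The largest age is 2159 Ma and the smallest is 49.9 Ma; their difference is 2109.1 Myr.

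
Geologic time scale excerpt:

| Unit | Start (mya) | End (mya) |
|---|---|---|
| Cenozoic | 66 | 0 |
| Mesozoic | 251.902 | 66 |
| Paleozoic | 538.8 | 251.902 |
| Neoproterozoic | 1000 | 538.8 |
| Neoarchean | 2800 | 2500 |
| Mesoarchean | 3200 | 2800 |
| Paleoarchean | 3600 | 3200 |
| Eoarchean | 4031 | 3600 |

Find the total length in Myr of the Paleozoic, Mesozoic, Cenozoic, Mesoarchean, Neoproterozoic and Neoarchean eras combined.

1700 million years

Duration is start − end for each: (538.8 − 251.902) + (251.902 − 66) + (66 − 0) + (3200 − 2800) + (1000 − 538.8) + (2800 − 2500).
That is 286.898 + 185.902 + 66 + 400 + 461.2 + 300, which totals 1700 million years.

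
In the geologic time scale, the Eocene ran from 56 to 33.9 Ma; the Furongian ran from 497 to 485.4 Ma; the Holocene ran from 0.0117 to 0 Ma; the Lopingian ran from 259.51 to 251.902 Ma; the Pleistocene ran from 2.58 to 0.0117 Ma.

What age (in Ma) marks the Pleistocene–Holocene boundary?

The Pleistocene ends and the Holocene begins at 0.0117 Ma.

0.0117 Ma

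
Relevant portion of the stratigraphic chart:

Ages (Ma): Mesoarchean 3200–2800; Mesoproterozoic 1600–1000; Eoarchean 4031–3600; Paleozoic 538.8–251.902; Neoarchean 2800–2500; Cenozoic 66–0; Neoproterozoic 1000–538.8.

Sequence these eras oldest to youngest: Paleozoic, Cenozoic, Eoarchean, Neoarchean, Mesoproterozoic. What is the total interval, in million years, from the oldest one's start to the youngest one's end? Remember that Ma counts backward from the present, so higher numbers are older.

Eoarchean, Neoarchean, Mesoproterozoic, Paleozoic, Cenozoic; total span 4031 Myr

From the excerpt: Paleozoic 538.8–251.902; Cenozoic 66–0; Eoarchean 4031–3600; Neoarchean 2800–2500; Mesoproterozoic 1600–1000 (Ma).
Larger Ma is earlier, so the oldest is Eoarchean and the youngest is Cenozoic; oldest to youngest: Eoarchean, Neoarchean, Mesoproterozoic, Paleozoic, Cenozoic.
Oldest start 4031 minus youngest end 0 gives 4031 Myr overall.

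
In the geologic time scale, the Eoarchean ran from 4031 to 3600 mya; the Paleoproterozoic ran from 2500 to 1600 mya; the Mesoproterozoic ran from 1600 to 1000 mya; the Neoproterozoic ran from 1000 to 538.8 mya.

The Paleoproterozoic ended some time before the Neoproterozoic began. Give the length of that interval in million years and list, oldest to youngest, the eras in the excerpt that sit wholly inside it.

The Paleoproterozoic closes at 1600 Ma and the Neoproterozoic opens at 1000 Ma, so the interval is 1600 − 1000 = 600 Myr.
An era fits inside if it starts at or after 1600 Ma and ends at or before 1000 Ma; oldest first that gives Mesoproterozoic.

600 million years; Mesoproterozoic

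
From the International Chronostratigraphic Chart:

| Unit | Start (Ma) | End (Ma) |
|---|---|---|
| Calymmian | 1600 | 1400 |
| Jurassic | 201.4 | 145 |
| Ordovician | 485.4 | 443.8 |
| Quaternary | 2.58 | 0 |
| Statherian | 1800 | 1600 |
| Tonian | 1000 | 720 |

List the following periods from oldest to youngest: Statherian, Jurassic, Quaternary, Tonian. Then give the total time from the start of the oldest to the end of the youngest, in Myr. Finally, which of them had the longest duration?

Statherian, Tonian, Jurassic, Quaternary; total span 1800 Myr; longest is Tonian

From the excerpt: Statherian 1800–1600; Jurassic 201.4–145; Quaternary 2.58–0; Tonian 1000–720 (Ma).
Larger Ma is earlier, so the oldest is Statherian and the youngest is Quaternary; oldest to youngest: Statherian, Tonian, Jurassic, Quaternary.
Oldest start 1800 minus youngest end 0 gives 1800 Myr overall.
Individual lengths (start − end): Tonian 280; Quaternary 2.58; Statherian 200; Jurassic 56.4. The largest is Tonian at 280 Myr.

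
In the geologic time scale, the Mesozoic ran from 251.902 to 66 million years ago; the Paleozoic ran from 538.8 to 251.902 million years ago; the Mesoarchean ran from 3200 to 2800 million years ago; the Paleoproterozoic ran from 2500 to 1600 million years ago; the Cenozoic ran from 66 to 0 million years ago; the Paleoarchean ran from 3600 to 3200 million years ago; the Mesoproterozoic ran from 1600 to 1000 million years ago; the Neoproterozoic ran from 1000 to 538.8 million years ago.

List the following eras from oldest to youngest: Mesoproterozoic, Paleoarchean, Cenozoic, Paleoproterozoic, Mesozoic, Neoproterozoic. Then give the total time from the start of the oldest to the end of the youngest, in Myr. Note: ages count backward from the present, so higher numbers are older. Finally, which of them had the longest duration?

Paleoarchean → Paleoproterozoic → Mesoproterozoic → Neoproterozoic → Mesozoic → Cenozoic; total span 3600 Myr; longest is Paleoproterozoic

From the excerpt: Mesoproterozoic 1600–1000; Paleoarchean 3600–3200; Cenozoic 66–0; Paleoproterozoic 2500–1600; Mesozoic 251.902–66; Neoproterozoic 1000–538.8 (Ma).
Larger Ma is earlier, so the oldest is Paleoarchean and the youngest is Cenozoic; oldest to youngest: Paleoarchean, Paleoproterozoic, Mesoproterozoic, Neoproterozoic, Mesozoic, Cenozoic.
Oldest start 3600 minus youngest end 0 gives 3600 Myr overall.
Individual lengths (start − end): Neoproterozoic 461.2; Cenozoic 66; Paleoarchean 400; Mesozoic 185.902; Paleoproterozoic 900; Mesoproterozoic 600. The largest is Paleoproterozoic at 900 Myr.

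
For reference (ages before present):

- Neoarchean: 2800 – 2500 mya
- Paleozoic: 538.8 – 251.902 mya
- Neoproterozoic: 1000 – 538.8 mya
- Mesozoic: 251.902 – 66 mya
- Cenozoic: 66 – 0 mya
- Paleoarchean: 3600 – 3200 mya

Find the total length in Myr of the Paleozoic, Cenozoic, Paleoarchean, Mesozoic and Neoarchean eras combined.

Duration is start − end for each: (538.8 − 251.902) + (66 − 0) + (3600 − 3200) + (251.902 − 66) + (2800 − 2500).
That is 286.898 + 66 + 400 + 185.902 + 300, which totals 1238.8 million years.

1238.8 million years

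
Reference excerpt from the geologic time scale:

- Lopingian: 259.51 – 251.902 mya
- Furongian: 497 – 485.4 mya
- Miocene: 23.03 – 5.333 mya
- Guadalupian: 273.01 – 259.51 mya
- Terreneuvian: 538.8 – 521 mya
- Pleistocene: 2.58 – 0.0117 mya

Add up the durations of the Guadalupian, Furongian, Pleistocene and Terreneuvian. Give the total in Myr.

45.4683 million years

Each duration: Guadalupian = 13.5; Furongian = 11.6; Pleistocene = 2.5683; Terreneuvian = 17.8.
Sum: 13.5 + 11.6 + 2.5683 + 17.8 = 45.4683 Myr.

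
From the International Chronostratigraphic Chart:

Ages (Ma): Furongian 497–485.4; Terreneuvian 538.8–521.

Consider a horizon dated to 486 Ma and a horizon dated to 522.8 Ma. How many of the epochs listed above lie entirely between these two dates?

0

Checking each listed span, none has both start < 522.8 Ma and end > 486 Ma — every epoch straddles one of the two dates or lies outside them — so the count is 0.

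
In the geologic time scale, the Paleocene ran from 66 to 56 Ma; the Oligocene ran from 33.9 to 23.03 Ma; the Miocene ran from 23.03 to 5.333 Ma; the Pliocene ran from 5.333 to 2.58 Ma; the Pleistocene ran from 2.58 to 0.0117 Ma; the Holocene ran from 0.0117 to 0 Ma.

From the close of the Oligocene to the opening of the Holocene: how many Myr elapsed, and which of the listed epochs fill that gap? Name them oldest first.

The Oligocene closes at 23.03 Ma and the Holocene opens at 0.0117 Ma, so the interval is 23.03 − 0.0117 = 23.0183 Myr.
An epoch fits inside if it starts at or after 23.03 Ma and ends at or before 0.0117 Ma; oldest first that gives Miocene, Pliocene, Pleistocene.

23.0183 million years; Miocene, Pliocene, Pleistocene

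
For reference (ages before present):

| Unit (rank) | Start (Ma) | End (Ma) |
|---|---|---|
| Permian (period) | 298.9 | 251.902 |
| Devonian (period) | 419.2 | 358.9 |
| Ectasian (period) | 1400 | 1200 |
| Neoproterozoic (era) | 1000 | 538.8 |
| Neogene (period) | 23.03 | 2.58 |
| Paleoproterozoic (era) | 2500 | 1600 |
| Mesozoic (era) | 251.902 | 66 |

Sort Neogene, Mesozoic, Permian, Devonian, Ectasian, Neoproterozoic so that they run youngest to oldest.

Neogene, Mesozoic, Permian, Devonian, Neoproterozoic, Ectasian

The oldest of these is Ectasian (starts 1400 Ma) and the youngest is Neogene (ends 2.58 Ma).
In between, by decreasing start age: Neoproterozoic (1000), Devonian (419.2), Permian (298.9), Mesozoic (251.902).
Listing youngest first means reversing that sequence.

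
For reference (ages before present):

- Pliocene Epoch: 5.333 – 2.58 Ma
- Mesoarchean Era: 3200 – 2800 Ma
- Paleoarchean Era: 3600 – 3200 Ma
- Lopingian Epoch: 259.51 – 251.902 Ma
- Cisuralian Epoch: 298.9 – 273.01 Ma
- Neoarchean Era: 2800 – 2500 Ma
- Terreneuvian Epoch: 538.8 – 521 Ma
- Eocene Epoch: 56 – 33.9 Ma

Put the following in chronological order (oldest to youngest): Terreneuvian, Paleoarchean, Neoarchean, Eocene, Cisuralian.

Paleoarchean, then Neoarchean, then Terreneuvian, then Cisuralian, then Eocene

Sorting by start age (descending Ma, since larger Ma = older): Paleoarchean began 3600, Neoarchean began 2800, Terreneuvian began 538.8, Cisuralian began 298.9, Eocene began 56.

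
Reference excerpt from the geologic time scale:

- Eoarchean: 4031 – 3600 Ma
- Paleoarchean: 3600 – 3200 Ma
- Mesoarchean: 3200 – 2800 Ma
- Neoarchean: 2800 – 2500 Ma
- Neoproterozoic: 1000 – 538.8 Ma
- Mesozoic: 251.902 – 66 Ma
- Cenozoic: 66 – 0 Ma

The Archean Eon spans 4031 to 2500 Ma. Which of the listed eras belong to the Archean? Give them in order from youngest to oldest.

Neoarchean, Mesoarchean, Paleoarchean, Eoarchean

Eras with both bounds inside 4031–2500 Ma: Neoarchean (2800–2500), Mesoarchean (3200–2800), Paleoarchean (3600–3200), Eoarchean (4031–3600).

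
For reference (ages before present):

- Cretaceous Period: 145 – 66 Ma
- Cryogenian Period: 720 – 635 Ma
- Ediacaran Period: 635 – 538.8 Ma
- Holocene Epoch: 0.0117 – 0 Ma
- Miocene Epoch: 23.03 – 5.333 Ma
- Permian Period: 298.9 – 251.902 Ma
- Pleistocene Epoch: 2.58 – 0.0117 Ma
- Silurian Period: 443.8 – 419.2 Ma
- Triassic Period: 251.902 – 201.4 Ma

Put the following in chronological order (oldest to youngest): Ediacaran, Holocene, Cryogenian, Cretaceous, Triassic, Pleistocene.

Cryogenian, then Ediacaran, then Triassic, then Cretaceous, then Pleistocene, then Holocene

Sorting by start age (descending Ma, since larger Ma = older): Cryogenian began 720, Ediacaran began 635, Triassic began 251.902, Cretaceous began 145, Pleistocene began 2.58, Holocene began 0.0117.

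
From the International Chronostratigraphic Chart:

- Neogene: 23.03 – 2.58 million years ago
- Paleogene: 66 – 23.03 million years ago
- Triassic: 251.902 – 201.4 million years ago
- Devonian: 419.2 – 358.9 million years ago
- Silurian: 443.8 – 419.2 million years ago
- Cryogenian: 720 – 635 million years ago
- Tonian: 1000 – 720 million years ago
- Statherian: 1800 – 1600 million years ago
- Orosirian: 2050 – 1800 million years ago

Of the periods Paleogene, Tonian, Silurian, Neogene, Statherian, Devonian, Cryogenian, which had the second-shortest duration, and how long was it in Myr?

Silurian, 24.6 million years

Durations: Paleogene 42.97; Tonian 280; Silurian 24.6; Neogene 20.45; Statherian 200; Devonian 60.3; Cryogenian 85 Myr.
Sorted shortest-first: Neogene (20.45), Silurian (24.6), Paleogene (42.97), Devonian (60.3), Cryogenian (85), Statherian (200), Tonian (280).
The second shortest is Silurian at 24.6 Myr.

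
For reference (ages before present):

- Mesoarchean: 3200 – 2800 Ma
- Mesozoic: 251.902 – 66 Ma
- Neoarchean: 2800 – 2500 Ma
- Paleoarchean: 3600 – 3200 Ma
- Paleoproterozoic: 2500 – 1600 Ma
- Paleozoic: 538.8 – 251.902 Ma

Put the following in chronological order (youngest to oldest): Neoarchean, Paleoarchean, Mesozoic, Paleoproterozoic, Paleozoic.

Read off each span (Ma): Neoarchean 2800–2500; Paleoarchean 3600–3200; Mesozoic 251.902–66; Paleoproterozoic 2500–1600; Paleozoic 538.8–251.902.
Larger Ma is older, so oldest→youngest is Paleoarchean, Neoarchean, Paleoproterozoic, Paleozoic, Mesozoic; reverse it for youngest→oldest.

Mesozoic, Paleozoic, Paleoproterozoic, Neoarchean, Paleoarchean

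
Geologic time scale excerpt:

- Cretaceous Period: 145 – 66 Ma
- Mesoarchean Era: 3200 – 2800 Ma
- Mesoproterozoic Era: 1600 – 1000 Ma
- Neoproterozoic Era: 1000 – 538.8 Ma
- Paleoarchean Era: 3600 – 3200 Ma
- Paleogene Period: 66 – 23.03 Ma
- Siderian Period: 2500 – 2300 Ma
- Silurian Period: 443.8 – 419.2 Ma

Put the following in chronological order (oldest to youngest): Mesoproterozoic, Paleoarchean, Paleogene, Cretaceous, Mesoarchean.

Paleoarchean, Mesoarchean, Mesoproterozoic, Cretaceous, Paleogene

Read off each span (Ma): Mesoproterozoic 1600–1000; Paleoarchean 3600–3200; Paleogene 66–23.03; Cretaceous 145–66; Mesoarchean 3200–2800.
Larger Ma is older, so oldest→youngest is Paleoarchean, Mesoarchean, Mesoproterozoic, Cretaceous, Paleogene.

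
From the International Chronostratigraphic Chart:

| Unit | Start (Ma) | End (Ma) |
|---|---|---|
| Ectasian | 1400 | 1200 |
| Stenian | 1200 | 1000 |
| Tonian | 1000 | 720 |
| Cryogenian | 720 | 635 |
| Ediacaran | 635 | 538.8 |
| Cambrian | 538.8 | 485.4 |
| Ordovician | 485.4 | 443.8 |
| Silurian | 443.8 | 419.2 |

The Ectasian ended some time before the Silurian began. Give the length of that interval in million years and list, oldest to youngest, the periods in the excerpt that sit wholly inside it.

The Ectasian closes at 1200 Ma and the Silurian opens at 443.8 Ma, so the interval is 1200 − 443.8 = 756.2 Myr.
A period fits inside if it starts at or after 1200 Ma and ends at or before 443.8 Ma; oldest first that gives Stenian, Tonian, Cryogenian, Ediacaran, Cambrian, Ordovician.

756.2 million years; Stenian, Tonian, Cryogenian, Ediacaran, Cambrian, Ordovician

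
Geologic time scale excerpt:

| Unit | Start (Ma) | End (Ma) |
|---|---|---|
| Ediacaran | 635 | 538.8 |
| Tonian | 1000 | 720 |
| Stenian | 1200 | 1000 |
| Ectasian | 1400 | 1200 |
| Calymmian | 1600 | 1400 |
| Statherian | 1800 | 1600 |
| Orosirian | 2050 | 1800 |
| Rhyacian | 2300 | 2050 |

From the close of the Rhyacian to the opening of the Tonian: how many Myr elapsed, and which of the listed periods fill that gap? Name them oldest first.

End of Rhyacian = 2050 Ma; start of Tonian = 1000 Ma.
Gap = 2050 − 1000 = 1050 Myr.
Periods wholly inside 2050–1000 Ma: Orosirian (2050–1800), Statherian (1800–1600), Calymmian (1600–1400), Ectasian (1400–1200), Stenian (1200–1000).

1050 million years; Orosirian, Statherian, Calymmian, Ectasian, Stenian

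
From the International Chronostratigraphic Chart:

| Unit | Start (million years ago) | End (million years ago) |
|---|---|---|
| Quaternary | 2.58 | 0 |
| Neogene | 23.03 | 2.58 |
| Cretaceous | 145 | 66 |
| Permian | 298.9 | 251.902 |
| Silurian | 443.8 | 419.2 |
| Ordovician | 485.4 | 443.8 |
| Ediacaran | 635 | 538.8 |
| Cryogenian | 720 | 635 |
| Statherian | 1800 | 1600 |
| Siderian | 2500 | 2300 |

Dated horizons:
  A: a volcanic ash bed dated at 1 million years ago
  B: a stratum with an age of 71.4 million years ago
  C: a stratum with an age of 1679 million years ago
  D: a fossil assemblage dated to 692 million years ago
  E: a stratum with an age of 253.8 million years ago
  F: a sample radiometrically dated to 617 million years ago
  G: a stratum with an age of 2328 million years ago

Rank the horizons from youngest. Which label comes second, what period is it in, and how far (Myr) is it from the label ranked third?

Smaller Ma means younger, so youngest first: A 1 < B 71.4 < E 253.8 < F 617 < D 692 < C 1679 < G 2328.
Counting 2 along gives B (71.4 Ma); the excerpt puts that inside the Cretaceous, 145–66 Ma.
Next in line is E (253.8 Ma), and 253.8 − 71.4 = 182.4 Myr.

B, in the Cretaceous; 182.4 million years to E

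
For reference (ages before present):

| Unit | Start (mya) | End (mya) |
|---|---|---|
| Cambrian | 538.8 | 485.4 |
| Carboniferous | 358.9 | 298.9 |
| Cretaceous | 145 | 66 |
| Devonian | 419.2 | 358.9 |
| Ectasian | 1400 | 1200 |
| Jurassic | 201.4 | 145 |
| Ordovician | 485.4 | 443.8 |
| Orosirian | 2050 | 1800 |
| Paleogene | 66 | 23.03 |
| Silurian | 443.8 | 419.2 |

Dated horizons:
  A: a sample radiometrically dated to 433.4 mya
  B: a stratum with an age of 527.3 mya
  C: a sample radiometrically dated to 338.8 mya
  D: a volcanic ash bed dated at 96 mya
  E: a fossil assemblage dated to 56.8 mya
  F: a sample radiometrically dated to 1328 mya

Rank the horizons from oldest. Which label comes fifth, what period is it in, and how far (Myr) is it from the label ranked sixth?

D, in the Cretaceous; 39.2 million years to E

Sorted oldest-first by Ma: F (1328), B (527.3), A (433.4), C (338.8), D (96), E (56.8).
The fifth oldest is D at 96 Ma, which lies in 145–66 Ma: the Cretaceous.
The sixth oldest is E at 56.8 Ma; separation = |96 − 56.8| = 39.2 Myr.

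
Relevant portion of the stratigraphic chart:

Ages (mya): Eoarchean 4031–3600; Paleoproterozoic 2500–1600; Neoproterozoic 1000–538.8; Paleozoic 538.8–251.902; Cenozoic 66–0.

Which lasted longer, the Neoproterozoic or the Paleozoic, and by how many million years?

Neoproterozoic, by 174.302 million years

Neoproterozoic: 1000 − 538.8 = 461.2 Myr.
Paleozoic: 538.8 − 251.902 = 286.898 Myr.
Difference: 461.2 − 286.898 = 174.302 Myr, so the Neoproterozoic was longer.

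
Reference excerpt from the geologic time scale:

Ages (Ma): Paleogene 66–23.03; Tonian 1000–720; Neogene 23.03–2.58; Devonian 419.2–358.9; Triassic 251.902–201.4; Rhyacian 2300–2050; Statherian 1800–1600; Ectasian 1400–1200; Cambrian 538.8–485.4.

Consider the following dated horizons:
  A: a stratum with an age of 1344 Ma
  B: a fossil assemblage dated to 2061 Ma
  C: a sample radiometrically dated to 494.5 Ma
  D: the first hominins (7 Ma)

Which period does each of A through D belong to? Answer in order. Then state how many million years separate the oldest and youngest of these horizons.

Match each age against the start–end ranges in the excerpt: A = 1344 Ma → Ectasian (1400–1200); B = 2061 Ma → Rhyacian (2300–2050); C = 494.5 Ma → Cambrian (538.8–485.4); D = 7 Ma → Neogene (23.03–2.58).
The largest age is 2061 Ma and the smallest is 7 Ma; their difference is 2054 Myr.

A — Ectasian; B — Rhyacian; C — Cambrian; D — Neogene; span 2054 million years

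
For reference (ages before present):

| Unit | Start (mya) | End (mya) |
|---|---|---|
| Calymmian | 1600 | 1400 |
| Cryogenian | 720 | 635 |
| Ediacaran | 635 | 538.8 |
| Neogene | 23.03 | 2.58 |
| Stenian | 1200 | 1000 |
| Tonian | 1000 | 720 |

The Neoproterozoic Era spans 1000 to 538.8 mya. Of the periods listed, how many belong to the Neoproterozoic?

3

Periods inside 1000–538.8 Ma: Tonian, Cryogenian, Ediacaran — 3 in total.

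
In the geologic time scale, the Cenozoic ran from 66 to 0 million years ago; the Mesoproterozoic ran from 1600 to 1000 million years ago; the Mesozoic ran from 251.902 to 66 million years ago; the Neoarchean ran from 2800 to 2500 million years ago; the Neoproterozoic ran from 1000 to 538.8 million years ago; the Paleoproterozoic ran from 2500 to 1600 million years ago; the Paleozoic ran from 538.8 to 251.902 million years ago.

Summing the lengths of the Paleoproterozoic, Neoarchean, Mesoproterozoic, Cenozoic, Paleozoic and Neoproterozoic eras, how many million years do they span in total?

Duration is start − end for each: (2500 − 1600) + (2800 − 2500) + (1600 − 1000) + (66 − 0) + (538.8 − 251.902) + (1000 − 538.8).
That is 900 + 300 + 600 + 66 + 286.898 + 461.2, which totals 2614.098 million years.

2614.098 million years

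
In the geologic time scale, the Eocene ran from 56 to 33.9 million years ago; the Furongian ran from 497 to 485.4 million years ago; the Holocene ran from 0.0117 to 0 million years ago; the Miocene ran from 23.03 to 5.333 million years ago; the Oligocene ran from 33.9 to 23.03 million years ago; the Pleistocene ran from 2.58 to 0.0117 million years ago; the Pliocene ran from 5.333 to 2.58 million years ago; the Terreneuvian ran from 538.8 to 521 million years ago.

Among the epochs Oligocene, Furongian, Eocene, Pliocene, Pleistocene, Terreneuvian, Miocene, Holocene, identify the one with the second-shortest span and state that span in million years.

Start − end for each: Oligocene 33.9 − 23.03 = 10.87; Furongian 497 − 485.4 = 11.6; Eocene 56 − 33.9 = 22.1; Pliocene 5.333 − 2.58 = 2.753; Pleistocene 2.58 − 0.0117 = 2.5683; Terreneuvian 538.8 − 521 = 17.8; Miocene 23.03 − 5.333 = 17.697; Holocene 0.0117 − 0 = 0.0117.
Ranking these from shortest: Holocene < Pleistocene < Pliocene < Oligocene < Furongian < Miocene < Terreneuvian < Eocene.
Position 2 in that ranking is Pleistocene, which lasted 2.5683 Myr.

Pleistocene, 2.5683 million years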